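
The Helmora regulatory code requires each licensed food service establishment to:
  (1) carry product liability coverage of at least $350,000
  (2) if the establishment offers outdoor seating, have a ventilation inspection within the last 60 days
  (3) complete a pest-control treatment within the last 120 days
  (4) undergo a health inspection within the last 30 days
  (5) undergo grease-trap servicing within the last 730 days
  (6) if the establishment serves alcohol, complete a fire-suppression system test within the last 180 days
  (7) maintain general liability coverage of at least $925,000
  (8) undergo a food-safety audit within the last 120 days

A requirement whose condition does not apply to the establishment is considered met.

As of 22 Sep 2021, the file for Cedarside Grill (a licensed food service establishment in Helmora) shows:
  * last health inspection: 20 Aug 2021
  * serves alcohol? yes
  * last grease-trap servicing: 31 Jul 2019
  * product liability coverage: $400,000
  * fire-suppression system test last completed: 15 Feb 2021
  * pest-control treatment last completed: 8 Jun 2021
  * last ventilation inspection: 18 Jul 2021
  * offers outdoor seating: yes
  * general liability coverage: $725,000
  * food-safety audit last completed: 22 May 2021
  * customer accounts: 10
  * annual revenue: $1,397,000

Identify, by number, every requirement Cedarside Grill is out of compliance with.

2, 4, 5, 6, 7, 8

1. product liability coverage $400,000 ≥ $350,000 → met
2. condition 'offers outdoor seating' holds; ventilation inspection 66 days ago vs limit 60 → not met
3. pest-control treatment 106 days ago vs limit 120 → met
4. health inspection 33 days ago vs limit 30 → not met
5. grease-trap servicing 784 days ago vs limit 730 → not met
6. condition 'serves alcohol' holds; fire-suppression system test 219 days ago vs limit 180 → not met
7. general liability coverage $725,000 < $925,000 → not met
8. food-safety audit 123 days ago vs limit 120 → not met
Not met: 2, 4, 5, 6, 7, 8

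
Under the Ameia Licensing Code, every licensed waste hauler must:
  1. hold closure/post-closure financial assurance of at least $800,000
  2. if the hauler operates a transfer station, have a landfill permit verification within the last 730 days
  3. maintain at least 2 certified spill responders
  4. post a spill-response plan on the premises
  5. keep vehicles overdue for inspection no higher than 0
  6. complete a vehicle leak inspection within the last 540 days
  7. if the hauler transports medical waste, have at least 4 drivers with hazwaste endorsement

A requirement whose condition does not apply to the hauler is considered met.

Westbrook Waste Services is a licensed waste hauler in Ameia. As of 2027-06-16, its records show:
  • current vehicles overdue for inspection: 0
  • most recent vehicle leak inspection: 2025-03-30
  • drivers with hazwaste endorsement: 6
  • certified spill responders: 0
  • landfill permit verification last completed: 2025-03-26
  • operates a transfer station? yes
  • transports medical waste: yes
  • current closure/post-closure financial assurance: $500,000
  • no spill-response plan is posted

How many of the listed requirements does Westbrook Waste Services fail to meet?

5

1. closure/post-closure financial assurance $500,000 < $800,000 → not met
2. condition 'operates a transfer station' holds; landfill permit verification 812 days ago vs limit 730 → not met
3. certified spill responders 0 < 2 → not met
4. spill-response plan absent → not met
5. vehicles overdue for inspection 0 ≤ 0 → met
6. vehicle leak inspection 808 days ago vs limit 540 → not met
7. condition 'transports medical waste' holds; drivers with hazwaste endorsement 6 ≥ 4 → met
Not met: 5 of 7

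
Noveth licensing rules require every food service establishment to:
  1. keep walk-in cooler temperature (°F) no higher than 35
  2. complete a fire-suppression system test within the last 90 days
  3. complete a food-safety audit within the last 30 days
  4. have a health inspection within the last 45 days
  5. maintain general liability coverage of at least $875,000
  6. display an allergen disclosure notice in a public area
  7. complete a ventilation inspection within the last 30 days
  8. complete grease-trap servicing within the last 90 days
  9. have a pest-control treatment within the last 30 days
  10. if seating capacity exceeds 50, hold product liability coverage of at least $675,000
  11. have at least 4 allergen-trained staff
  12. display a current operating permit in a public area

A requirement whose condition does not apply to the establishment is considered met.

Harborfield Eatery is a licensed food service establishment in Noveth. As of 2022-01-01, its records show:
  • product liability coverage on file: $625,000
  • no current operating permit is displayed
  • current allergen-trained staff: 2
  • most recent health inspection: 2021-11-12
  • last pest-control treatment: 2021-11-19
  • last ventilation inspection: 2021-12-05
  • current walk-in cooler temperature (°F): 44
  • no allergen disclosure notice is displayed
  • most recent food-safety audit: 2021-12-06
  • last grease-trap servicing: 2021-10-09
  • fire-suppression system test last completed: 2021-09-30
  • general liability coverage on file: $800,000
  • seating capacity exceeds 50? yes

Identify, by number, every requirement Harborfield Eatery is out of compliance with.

1, 2, 4, 5, 6, 9, 10, 11, 12

1. walk-in cooler temperature (°F) 44 > 35 → not met
2. fire-suppression system test 93 days ago vs limit 90 → not met
3. food-safety audit 26 days ago vs limit 30 → met
4. health inspection 50 days ago vs limit 45 → not met
5. general liability coverage $800,000 < $875,000 → not met
6. allergen disclosure notice absent → not met
7. ventilation inspection 27 days ago vs limit 30 → met
8. grease-trap servicing 84 days ago vs limit 90 → met
9. pest-control treatment 43 days ago vs limit 30 → not met
10. condition 'seating capacity exceeds 50' holds; product liability coverage $625,000 < $675,000 → not met
11. allergen-trained staff 2 < 4 → not met
12. current operating permit absent → not met
Not met: 1, 2, 4, 5, 6, 9, 10, 11, 12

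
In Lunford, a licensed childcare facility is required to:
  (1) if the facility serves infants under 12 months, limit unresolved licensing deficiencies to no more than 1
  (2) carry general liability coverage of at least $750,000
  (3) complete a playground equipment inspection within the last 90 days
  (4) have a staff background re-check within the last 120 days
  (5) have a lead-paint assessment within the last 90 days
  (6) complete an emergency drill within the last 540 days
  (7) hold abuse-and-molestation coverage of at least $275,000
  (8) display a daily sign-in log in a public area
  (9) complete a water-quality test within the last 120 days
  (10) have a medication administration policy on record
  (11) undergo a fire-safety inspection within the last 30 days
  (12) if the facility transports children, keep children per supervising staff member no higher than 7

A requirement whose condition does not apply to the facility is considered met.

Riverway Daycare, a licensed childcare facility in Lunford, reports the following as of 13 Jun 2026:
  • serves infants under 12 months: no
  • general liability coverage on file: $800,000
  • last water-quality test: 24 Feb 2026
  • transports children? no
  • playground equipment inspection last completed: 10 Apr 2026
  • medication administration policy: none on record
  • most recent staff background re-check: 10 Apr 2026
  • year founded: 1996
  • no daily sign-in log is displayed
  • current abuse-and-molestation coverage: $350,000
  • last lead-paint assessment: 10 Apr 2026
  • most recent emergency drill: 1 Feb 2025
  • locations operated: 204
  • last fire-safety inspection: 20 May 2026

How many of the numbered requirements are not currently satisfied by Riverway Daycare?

2

1. condition 'serves infants under 12 months' does not hold → requirement n/a → met
2. general liability coverage $800,000 ≥ $750,000 → met
3. playground equipment inspection 64 days ago vs limit 90 → met
4. staff background re-check 64 days ago vs limit 120 → met
5. lead-paint assessment 64 days ago vs limit 90 → met
6. emergency drill 497 days ago vs limit 540 → met
7. abuse-and-molestation coverage $350,000 ≥ $275,000 → met
8. daily sign-in log absent → not met
9. water-quality test 109 days ago vs limit 120 → met
10. medication administration policy absent → not met
11. fire-safety inspection 24 days ago vs limit 30 → met
12. condition 'transports children' does not hold → requirement n/a → met
Not met: 2 of 12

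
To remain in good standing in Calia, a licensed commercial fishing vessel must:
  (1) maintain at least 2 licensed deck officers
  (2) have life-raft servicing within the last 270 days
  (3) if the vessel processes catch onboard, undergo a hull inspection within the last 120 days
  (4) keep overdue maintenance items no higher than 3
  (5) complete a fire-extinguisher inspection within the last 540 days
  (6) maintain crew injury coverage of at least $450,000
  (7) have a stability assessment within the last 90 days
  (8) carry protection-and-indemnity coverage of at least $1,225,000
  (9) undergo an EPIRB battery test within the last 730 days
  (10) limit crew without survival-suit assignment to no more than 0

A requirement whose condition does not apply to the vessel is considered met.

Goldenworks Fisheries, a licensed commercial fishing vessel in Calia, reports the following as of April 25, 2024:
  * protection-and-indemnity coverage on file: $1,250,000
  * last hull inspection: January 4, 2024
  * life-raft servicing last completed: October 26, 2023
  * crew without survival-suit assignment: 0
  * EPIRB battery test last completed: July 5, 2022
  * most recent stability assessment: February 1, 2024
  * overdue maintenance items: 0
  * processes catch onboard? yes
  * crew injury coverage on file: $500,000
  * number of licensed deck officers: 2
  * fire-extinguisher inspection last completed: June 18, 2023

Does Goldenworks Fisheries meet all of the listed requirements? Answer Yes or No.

Yes

1. licensed deck officers 2 ≥ 2 → met
2. life-raft servicing 182 days ago vs limit 270 → met
3. condition 'processes catch onboard' holds; hull inspection 112 days ago vs limit 120 → met
4. overdue maintenance items 0 ≤ 3 → met
5. fire-extinguisher inspection 312 days ago vs limit 540 → met
6. crew injury coverage $500,000 ≥ $450,000 → met
7. stability assessment 84 days ago vs limit 90 → met
8. protection-and-indemnity coverage $1,250,000 ≥ $1,225,000 → met
9. EPIRB battery test 660 days ago vs limit 730 → met
10. crew without survival-suit assignment 0 ≤ 0 → met
All met.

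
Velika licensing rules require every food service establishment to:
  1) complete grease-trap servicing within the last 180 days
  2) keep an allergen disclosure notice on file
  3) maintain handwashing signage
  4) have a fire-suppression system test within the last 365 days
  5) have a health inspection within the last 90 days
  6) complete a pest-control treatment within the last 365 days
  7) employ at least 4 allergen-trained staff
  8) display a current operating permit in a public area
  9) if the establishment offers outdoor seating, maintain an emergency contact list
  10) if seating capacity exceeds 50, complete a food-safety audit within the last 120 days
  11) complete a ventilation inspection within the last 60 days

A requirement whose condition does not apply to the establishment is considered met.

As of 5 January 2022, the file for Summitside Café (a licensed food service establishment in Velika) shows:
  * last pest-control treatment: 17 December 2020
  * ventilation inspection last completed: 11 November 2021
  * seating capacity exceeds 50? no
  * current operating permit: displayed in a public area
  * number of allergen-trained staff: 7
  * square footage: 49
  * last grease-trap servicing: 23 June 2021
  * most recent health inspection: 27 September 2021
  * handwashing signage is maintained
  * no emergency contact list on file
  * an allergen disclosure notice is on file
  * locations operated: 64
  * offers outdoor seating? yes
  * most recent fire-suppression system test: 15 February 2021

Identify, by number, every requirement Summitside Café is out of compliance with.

1. grease-trap servicing 196 days ago vs limit 180 → not met
2. allergen disclosure notice present → met
3. handwashing signage present → met
4. fire-suppression system test 324 days ago vs limit 365 → met
5. health inspection 100 days ago vs limit 90 → not met
6. pest-control treatment 384 days ago vs limit 365 → not met
7. allergen-trained staff 7 ≥ 4 → met
8. current operating permit present → met
9. condition 'offers outdoor seating' holds; emergency contact list absent → not met
10. condition 'seating capacity exceeds 50' does not hold → requirement n/a → met
11. ventilation inspection 55 days ago vs limit 60 → met
Not met: 1, 5, 6, 9

1, 5, 6, 9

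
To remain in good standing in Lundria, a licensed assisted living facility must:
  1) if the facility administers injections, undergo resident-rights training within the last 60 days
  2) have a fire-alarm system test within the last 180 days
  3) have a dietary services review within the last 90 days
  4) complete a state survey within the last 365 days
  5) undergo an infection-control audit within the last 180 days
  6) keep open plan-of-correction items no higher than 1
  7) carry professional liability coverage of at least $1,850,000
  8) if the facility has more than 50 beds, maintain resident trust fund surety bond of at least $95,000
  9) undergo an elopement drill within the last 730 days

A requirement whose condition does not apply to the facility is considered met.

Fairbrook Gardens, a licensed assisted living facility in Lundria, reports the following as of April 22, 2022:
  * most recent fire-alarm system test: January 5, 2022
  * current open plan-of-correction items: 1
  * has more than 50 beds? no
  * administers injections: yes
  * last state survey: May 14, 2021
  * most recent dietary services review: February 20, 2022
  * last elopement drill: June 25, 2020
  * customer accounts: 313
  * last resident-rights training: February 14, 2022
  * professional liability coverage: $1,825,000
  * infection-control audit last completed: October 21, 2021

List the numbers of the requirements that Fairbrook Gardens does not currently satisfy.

1, 5, 7

1. condition 'administers injections' holds; resident-rights training 67 days ago vs limit 60 → not met
2. fire-alarm system test 107 days ago vs limit 180 → met
3. dietary services review 61 days ago vs limit 90 → met
4. state survey 343 days ago vs limit 365 → met
5. infection-control audit 183 days ago vs limit 180 → not met
6. open plan-of-correction items 1 ≤ 1 → met
7. professional liability coverage $1,825,000 < $1,850,000 → not met
8. condition 'has more than 50 beds' does not hold → requirement n/a → met
9. elopement drill 666 days ago vs limit 730 → met
Not met: 1, 5, 7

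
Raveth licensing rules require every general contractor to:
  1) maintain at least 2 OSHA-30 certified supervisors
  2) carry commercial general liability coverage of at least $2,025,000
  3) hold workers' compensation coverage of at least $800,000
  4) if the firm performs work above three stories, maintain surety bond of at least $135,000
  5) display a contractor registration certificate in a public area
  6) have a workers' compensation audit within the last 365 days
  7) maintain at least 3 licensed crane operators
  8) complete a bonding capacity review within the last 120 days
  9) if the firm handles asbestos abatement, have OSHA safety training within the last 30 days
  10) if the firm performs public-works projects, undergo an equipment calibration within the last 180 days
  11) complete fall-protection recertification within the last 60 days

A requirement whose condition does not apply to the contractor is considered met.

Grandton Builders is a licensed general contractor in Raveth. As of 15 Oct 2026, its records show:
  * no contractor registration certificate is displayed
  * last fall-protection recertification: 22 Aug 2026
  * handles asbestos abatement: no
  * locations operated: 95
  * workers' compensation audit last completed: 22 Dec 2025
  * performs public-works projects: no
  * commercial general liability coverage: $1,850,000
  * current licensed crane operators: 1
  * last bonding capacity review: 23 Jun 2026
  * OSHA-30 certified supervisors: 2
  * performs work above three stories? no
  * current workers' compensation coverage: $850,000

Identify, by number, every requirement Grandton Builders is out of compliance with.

2, 5, 7

1. OSHA-30 certified supervisors 2 ≥ 2 → met
2. commercial general liability coverage $1,850,000 < $2,025,000 → not met
3. workers' compensation coverage $850,000 ≥ $800,000 → met
4. condition 'performs work above three stories' does not hold → requirement n/a → met
5. contractor registration certificate absent → not met
6. workers' compensation audit 297 days ago vs limit 365 → met
7. licensed crane operators 1 < 3 → not met
8. bonding capacity review 114 days ago vs limit 120 → met
9. condition 'handles asbestos abatement' does not hold → requirement n/a → met
10. condition 'performs public-works projects' does not hold → requirement n/a → met
11. fall-protection recertification 54 days ago vs limit 60 → met
Not met: 2, 5, 7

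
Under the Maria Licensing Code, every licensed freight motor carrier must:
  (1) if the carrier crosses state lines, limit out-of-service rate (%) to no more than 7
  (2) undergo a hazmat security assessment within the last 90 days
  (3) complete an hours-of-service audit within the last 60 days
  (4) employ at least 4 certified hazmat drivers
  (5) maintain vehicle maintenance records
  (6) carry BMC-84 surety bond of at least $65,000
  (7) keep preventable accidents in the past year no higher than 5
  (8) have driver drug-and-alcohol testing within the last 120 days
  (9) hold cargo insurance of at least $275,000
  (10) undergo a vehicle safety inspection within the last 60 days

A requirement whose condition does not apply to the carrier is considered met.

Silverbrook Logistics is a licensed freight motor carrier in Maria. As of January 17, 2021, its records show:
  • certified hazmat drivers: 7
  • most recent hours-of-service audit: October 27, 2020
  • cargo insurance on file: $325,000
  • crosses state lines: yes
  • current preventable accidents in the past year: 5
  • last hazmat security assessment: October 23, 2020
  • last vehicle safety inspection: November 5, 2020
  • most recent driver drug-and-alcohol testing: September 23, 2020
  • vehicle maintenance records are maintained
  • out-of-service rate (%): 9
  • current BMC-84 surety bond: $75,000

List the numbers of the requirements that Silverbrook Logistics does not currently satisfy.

1. condition 'crosses state lines' holds; out-of-service rate (%) 9 > 7 → not met
2. hazmat security assessment 86 days ago vs limit 90 → met
3. hours-of-service audit 82 days ago vs limit 60 → not met
4. certified hazmat drivers 7 ≥ 4 → met
5. vehicle maintenance records present → met
6. BMC-84 surety bond $75,000 ≥ $65,000 → met
7. preventable accidents in the past year 5 ≤ 5 → met
8. driver drug-and-alcohol testing 116 days ago vs limit 120 → met
9. cargo insurance $325,000 ≥ $275,000 → met
10. vehicle safety inspection 73 days ago vs limit 60 → not met
Not met: 1, 3, 10

1, 3, 10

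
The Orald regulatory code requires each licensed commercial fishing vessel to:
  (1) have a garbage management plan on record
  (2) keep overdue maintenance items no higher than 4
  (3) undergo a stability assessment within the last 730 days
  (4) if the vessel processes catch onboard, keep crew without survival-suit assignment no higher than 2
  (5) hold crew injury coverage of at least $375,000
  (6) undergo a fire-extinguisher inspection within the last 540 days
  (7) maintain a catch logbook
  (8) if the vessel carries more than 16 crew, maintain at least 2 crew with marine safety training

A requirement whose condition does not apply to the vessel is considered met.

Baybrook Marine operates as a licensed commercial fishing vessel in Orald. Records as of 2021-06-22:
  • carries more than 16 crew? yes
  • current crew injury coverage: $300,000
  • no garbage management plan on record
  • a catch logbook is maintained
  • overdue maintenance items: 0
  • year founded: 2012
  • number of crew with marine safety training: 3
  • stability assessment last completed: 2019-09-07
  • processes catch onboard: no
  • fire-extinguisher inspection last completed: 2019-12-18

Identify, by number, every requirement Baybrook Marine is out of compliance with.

1, 5, 6

1. garbage management plan absent → not met
2. overdue maintenance items 0 ≤ 4 → met
3. stability assessment 654 days ago vs limit 730 → met
4. condition 'processes catch onboard' does not hold → requirement n/a → met
5. crew injury coverage $300,000 < $375,000 → not met
6. fire-extinguisher inspection 552 days ago vs limit 540 → not met
7. catch logbook present → met
8. condition 'carries more than 16 crew' holds; crew with marine safety training 3 ≥ 2 → met
Not met: 1, 5, 6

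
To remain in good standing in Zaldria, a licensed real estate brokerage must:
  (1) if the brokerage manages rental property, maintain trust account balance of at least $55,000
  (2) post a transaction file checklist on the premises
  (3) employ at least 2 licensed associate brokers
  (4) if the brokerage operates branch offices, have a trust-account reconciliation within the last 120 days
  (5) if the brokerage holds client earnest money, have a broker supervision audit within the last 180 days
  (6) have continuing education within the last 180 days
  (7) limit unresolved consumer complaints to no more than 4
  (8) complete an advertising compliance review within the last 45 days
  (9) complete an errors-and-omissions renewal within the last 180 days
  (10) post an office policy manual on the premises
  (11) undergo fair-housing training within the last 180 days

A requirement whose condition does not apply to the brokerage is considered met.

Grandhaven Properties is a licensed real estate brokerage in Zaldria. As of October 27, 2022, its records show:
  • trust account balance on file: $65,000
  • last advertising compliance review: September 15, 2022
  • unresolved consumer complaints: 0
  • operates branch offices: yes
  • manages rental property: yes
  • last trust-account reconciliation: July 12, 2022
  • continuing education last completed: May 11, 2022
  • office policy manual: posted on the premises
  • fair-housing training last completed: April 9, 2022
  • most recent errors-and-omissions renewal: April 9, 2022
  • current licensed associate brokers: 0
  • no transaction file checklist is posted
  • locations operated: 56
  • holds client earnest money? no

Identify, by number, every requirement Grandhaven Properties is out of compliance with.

2, 3, 9, 11

1. condition 'manages rental property' holds; trust account balance $65,000 ≥ $55,000 → met
2. transaction file checklist absent → not met
3. licensed associate brokers 0 < 2 → not met
4. condition 'operates branch offices' holds; trust-account reconciliation 107 days ago vs limit 120 → met
5. condition 'holds client earnest money' does not hold → requirement n/a → met
6. continuing education 169 days ago vs limit 180 → met
7. unresolved consumer complaints 0 ≤ 4 → met
8. advertising compliance review 42 days ago vs limit 45 → met
9. errors-and-omissions renewal 201 days ago vs limit 180 → not met
10. office policy manual present → met
11. fair-housing training 201 days ago vs limit 180 → not met
Not met: 2, 3, 9, 11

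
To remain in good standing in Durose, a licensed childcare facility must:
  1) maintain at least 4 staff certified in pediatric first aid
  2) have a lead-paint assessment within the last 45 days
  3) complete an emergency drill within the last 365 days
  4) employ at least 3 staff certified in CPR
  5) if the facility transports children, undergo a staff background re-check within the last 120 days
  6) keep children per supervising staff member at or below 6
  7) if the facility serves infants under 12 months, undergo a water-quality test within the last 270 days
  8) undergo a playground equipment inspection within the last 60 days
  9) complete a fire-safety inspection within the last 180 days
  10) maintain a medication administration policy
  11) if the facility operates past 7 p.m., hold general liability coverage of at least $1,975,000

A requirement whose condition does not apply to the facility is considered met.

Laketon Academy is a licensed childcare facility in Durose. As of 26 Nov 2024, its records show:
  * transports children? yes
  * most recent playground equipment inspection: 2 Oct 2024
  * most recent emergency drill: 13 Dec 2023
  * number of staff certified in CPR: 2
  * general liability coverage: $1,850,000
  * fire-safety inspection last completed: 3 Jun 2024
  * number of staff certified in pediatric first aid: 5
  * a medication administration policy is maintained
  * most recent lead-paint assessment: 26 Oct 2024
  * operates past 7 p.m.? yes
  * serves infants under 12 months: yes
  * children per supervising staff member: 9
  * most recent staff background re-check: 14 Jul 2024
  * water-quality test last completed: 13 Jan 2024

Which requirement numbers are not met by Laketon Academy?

4, 5, 6, 7, 11

1. staff certified in pediatric first aid 5 ≥ 4 → met
2. lead-paint assessment 31 days ago vs limit 45 → met
3. emergency drill 349 days ago vs limit 365 → met
4. staff certified in CPR 2 < 3 → not met
5. condition 'transports children' holds; staff background re-check 135 days ago vs limit 120 → not met
6. children per supervising staff member 9 > 6 → not met
7. condition 'serves infants under 12 months' holds; water-quality test 318 days ago vs limit 270 → not met
8. playground equipment inspection 55 days ago vs limit 60 → met
9. fire-safety inspection 176 days ago vs limit 180 → met
10. medication administration policy present → met
11. condition 'operates past 7 p.m.' holds; general liability coverage $1,850,000 < $1,975,000 → not met
Not met: 4, 5, 6, 7, 11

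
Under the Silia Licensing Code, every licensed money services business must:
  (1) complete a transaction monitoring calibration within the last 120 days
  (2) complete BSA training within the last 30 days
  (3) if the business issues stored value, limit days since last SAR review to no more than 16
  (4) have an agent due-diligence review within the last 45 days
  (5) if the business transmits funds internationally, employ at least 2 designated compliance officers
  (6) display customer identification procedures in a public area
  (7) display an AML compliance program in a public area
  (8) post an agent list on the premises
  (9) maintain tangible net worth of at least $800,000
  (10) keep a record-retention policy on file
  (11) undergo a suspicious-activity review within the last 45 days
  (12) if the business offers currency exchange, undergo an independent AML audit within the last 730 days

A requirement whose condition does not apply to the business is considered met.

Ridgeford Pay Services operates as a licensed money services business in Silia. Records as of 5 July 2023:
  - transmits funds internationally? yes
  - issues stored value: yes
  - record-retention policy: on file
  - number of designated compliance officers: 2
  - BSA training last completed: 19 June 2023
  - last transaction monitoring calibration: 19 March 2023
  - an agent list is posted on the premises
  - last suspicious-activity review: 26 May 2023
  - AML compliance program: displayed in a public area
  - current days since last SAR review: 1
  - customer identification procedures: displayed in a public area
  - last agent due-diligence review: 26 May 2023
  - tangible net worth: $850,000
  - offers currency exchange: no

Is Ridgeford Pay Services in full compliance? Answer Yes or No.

1. transaction monitoring calibration 108 days ago vs limit 120 → met
2. BSA training 16 days ago vs limit 30 → met
3. condition 'issues stored value' holds; days since last SAR review 1 ≤ 16 → met
4. agent due-diligence review 40 days ago vs limit 45 → met
5. condition 'transmits funds internationally' holds; designated compliance officers 2 ≥ 2 → met
6. customer identification procedures present → met
7. AML compliance program present → met
8. agent list present → met
9. tangible net worth $850,000 ≥ $800,000 → met
10. record-retention policy present → met
11. suspicious-activity review 40 days ago vs limit 45 → met
12. condition 'offers currency exchange' does not hold → requirement n/a → met
All met.

Yes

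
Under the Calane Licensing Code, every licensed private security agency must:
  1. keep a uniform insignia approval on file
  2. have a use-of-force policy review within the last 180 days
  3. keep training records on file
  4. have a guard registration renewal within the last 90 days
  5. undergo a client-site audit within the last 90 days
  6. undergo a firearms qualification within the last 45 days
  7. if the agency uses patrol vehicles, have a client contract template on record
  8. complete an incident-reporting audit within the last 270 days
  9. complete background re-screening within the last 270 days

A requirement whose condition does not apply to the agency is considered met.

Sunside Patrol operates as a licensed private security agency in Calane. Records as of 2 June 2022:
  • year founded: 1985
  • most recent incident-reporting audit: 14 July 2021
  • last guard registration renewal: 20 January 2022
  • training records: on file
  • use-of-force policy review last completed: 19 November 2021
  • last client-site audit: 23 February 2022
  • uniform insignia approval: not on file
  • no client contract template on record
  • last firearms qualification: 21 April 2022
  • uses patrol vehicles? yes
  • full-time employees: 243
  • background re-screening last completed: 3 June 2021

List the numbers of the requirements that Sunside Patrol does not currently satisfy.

1, 2, 4, 5, 7, 8, 9

1. uniform insignia approval absent → not met
2. use-of-force policy review 195 days ago vs limit 180 → not met
3. training records present → met
4. guard registration renewal 133 days ago vs limit 90 → not met
5. client-site audit 99 days ago vs limit 90 → not met
6. firearms qualification 42 days ago vs limit 45 → met
7. condition 'uses patrol vehicles' holds; client contract template absent → not met
8. incident-reporting audit 323 days ago vs limit 270 → not met
9. background re-screening 364 days ago vs limit 270 → not met
Not met: 1, 2, 4, 5, 7, 8, 9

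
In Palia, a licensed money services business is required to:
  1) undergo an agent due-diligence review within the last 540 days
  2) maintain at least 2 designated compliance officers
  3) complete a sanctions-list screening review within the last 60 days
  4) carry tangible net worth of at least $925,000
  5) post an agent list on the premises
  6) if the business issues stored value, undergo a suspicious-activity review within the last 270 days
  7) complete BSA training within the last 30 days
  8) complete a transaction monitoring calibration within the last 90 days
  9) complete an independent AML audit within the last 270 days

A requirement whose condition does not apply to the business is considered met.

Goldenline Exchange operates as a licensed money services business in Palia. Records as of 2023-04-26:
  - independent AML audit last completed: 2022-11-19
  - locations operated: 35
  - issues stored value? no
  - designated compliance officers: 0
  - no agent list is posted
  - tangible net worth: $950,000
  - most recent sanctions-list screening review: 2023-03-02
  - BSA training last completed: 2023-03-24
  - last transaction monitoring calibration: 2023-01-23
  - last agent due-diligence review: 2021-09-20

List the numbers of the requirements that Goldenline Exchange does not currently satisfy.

1, 2, 5, 7, 8

1. agent due-diligence review 583 days ago vs limit 540 → not met
2. designated compliance officers 0 < 2 → not met
3. sanctions-list screening review 55 days ago vs limit 60 → met
4. tangible net worth $950,000 ≥ $925,000 → met
5. agent list absent → not met
6. condition 'issues stored value' does not hold → requirement n/a → met
7. BSA training 33 days ago vs limit 30 → not met
8. transaction monitoring calibration 93 days ago vs limit 90 → not met
9. independent AML audit 158 days ago vs limit 270 → met
Not met: 1, 2, 5, 7, 8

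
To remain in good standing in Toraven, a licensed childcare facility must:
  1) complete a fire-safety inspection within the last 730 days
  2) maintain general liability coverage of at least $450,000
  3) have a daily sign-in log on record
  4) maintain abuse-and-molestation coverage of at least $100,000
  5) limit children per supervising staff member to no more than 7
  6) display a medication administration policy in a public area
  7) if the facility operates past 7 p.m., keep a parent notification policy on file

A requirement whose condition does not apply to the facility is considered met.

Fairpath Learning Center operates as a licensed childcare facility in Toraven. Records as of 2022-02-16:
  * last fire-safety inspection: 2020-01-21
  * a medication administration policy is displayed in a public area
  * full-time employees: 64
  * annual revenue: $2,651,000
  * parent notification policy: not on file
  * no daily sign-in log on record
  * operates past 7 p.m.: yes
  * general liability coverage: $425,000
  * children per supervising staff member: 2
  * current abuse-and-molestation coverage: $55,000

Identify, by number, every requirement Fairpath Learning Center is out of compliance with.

1. fire-safety inspection 757 days ago vs limit 730 → not met
2. general liability coverage $425,000 < $450,000 → not met
3. daily sign-in log absent → not met
4. abuse-and-molestation coverage $55,000 < $100,000 → not met
5. children per supervising staff member 2 ≤ 7 → met
6. medication administration policy present → met
7. condition 'operates past 7 p.m.' holds; parent notification policy absent → not met
Not met: 1, 2, 3, 4, 7

1, 2, 3, 4, 7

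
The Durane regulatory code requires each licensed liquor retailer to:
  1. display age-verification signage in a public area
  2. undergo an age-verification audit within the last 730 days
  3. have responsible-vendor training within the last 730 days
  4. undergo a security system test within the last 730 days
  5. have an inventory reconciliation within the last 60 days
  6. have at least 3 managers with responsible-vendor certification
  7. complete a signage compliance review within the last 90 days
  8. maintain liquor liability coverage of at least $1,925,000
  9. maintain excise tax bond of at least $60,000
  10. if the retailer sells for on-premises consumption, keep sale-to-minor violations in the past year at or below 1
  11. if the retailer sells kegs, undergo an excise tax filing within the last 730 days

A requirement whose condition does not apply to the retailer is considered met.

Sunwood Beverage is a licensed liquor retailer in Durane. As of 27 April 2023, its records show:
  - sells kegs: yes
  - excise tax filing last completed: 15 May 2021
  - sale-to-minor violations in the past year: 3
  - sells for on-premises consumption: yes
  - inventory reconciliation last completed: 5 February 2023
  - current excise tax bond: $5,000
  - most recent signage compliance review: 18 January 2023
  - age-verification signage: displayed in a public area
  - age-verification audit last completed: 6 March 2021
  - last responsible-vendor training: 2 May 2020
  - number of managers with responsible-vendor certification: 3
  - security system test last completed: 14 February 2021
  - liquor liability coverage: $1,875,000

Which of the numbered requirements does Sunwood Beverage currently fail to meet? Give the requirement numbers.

2, 3, 4, 5, 7, 8, 9, 10

1. age-verification signage present → met
2. age-verification audit 782 days ago vs limit 730 → not met
3. responsible-vendor training 1090 days ago vs limit 730 → not met
4. security system test 802 days ago vs limit 730 → not met
5. inventory reconciliation 81 days ago vs limit 60 → not met
6. managers with responsible-vendor certification 3 ≥ 3 → met
7. signage compliance review 99 days ago vs limit 90 → not met
8. liquor liability coverage $1,875,000 < $1,925,000 → not met
9. excise tax bond $5,000 < $60,000 → not met
10. condition 'sells for on-premises consumption' holds; sale-to-minor violations in the past year 3 > 1 → not met
11. condition 'sells kegs' holds; excise tax filing 712 days ago vs limit 730 → met
Not met: 2, 3, 4, 5, 7, 8, 9, 10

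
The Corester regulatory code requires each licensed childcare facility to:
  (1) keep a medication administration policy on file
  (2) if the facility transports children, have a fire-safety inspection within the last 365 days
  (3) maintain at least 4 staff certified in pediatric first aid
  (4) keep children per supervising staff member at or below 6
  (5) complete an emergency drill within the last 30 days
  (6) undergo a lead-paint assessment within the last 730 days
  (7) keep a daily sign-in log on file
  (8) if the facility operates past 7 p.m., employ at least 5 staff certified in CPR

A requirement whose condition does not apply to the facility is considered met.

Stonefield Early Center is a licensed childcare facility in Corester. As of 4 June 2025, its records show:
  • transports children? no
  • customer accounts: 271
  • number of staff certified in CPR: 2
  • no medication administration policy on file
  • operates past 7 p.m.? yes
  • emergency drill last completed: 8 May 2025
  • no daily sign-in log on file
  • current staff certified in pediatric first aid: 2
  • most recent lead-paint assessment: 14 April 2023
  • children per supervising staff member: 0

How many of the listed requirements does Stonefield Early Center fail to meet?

1. medication administration policy absent → not met
2. condition 'transports children' does not hold → requirement n/a → met
3. staff certified in pediatric first aid 2 < 4 → not met
4. children per supervising staff member 0 ≤ 6 → met
5. emergency drill 27 days ago vs limit 30 → met
6. lead-paint assessment 782 days ago vs limit 730 → not met
7. daily sign-in log absent → not met
8. condition 'operates past 7 p.m.' holds; staff certified in CPR 2 < 5 → not met
Not met: 5 of 8

5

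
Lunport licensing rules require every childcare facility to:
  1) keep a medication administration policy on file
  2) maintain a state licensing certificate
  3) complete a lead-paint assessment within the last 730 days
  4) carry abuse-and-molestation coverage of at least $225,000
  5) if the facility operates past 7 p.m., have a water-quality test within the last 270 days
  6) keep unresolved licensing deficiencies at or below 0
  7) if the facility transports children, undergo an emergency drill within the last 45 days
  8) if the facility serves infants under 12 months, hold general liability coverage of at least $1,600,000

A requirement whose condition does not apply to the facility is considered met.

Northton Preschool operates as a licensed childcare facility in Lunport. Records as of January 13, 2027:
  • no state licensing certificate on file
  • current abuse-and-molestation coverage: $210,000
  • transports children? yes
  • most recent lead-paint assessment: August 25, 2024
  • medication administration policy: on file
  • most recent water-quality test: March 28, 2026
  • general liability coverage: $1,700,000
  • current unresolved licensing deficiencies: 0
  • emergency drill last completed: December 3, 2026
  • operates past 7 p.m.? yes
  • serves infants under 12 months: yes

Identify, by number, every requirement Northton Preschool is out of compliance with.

1. medication administration policy present → met
2. state licensing certificate absent → not met
3. lead-paint assessment 871 days ago vs limit 730 → not met
4. abuse-and-molestation coverage $210,000 < $225,000 → not met
5. condition 'operates past 7 p.m.' holds; water-quality test 291 days ago vs limit 270 → not met
6. unresolved licensing deficiencies 0 ≤ 0 → met
7. condition 'transports children' holds; emergency drill 41 days ago vs limit 45 → met
8. condition 'serves infants under 12 months' holds; general liability coverage $1,700,000 ≥ $1,600,000 → met
Not met: 2, 3, 4, 5

2, 3, 4, 5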